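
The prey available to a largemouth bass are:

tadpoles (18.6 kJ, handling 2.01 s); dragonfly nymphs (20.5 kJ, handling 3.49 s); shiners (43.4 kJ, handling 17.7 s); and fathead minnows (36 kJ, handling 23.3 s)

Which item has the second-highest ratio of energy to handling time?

dragonfly nymphs

Profitability E/h (kJ/s): tadpoles = 18.6/2.01 = 9.25, dragonfly nymphs = 20.5/3.49 = 5.87, shiners = 43.4/17.7 = 2.45, fathead minnows = 36/23.3 = 1.55.
Ranked: tadpoles > dragonfly nymphs > shiners > fathead minnows.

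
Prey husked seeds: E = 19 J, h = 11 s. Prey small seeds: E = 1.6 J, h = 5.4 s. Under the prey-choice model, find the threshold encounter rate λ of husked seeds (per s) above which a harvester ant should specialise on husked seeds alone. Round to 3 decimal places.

0.019 per s

At the threshold, the rate on husked seeds alone equals the profitability of small seeds: λ·19/(1 + λ·11) = 1.6/5.4 = 0.2963.
Rearranging, λ(19 − 0.2963×11) = 0.2963, so λ = 0.2963/15.74 = 0.01882 per s.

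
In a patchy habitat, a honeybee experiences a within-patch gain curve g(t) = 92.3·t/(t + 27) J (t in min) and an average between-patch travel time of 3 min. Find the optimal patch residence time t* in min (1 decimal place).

9.0 min

Maximise g(t)/(T+t): set derivative to zero → g'(t)(T+t) = g(t).
g'(t) = 92.3·27/(t + 27)². Setting 92.3·27/(t+27)² = 92.3t/[(t+27)(3+t)] gives 27(3+t) = t(t+27), so t² = 27×3 = 81.
t* = √81 = 9 min.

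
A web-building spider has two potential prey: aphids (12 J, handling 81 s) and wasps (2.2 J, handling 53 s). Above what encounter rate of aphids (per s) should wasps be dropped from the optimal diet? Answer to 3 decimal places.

0.005 per s

At the threshold, the rate on aphids alone equals the profitability of wasps: λ·12/(1 + λ·81) = 2.2/53 = 0.04151.
Rearranging, λ(12 − 0.04151×81) = 0.04151, so λ = 0.04151/8.638 = 0.004806 per s.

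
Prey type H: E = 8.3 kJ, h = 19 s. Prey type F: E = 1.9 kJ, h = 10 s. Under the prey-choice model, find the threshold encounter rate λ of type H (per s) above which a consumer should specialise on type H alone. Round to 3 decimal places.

Drop type F once their profitability E₂/h₂ falls below the rate achievable on type H alone: E₂/h₂ = λE₁/(1 + λh₁).
Solve for λ: λE₁h₂ = E₂(1 + λh₁) → λ(E₁h₂ − E₂h₁) = E₂ → λ = E₂/(E₁h₂ − E₂h₁).
λ = 1.9/(8.3×10 − 1.9×19) = 1.9/46.9 = 0.04051 per s.

0.041 per s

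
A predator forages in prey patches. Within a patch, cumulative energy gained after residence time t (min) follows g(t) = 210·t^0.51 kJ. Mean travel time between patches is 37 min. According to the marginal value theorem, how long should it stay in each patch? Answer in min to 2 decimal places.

Maximise g(t)/(T+t): set derivative to zero → g'(t)(T+t) = g(t).
g'(t) = 0.51·210·t^-0.49. Setting 0.51·210·t^-0.49 = 210·t^0.51/(37+t) gives 0.51(37+t) = t, so 0.49·t = 0.51×37.
t* = 0.51×37/0.49 = 38.51 min.

38.51 min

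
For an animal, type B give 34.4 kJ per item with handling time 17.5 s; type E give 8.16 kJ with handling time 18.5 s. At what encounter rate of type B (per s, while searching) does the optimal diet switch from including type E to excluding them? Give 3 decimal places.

0.017 per s

The zero-one rule: include type E iff E₂/h₂ > λE₁/(1+λh₁). Equality gives the switch point.
λE₁h₂ = E₂ + λE₂h₁ ⇒ λ = E₂/(E₁h₂ − E₂h₁) = 8.16/(636.4 − 142.8) = 0.01653 per s.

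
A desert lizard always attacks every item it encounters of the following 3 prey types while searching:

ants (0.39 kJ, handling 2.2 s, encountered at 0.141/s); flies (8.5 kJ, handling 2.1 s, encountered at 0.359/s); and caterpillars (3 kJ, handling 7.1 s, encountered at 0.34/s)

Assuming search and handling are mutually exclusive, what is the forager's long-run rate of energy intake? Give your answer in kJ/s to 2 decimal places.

0.92 kJ/s

Energy encountered per unit search time: 0.141×0.39 + 0.359×8.5 + 0.34×3 = 4.126 kJ/s.
Handling time per unit search time: 0.141×2.2 + 0.359×2.1 + 0.34×7.1 = 3.478.
Rate = 4.126/(1 + 3.478) = 0.9215 kJ/s.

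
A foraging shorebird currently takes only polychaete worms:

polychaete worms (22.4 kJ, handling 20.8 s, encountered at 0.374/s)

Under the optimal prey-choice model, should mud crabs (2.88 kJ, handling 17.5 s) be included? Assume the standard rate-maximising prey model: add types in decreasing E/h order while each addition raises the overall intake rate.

Intake rate on the current diet: R = (0.374×22.4) / (1 + 0.374×20.8) = 8.378/8.779 = 0.9543 kJ/s.
mud crabs: E/h = 2.88/17.5 = 0.1646 kJ/s.
Since 0.1646 < R, time spent handling mud crabs is better spent searching.

No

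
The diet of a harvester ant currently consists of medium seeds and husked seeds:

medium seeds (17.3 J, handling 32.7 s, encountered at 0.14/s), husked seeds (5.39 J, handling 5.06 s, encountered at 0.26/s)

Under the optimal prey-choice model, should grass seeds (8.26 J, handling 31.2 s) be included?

No

On medium seeds and husked seeds alone, R = ΣλE/(1+Σλh) = 3.823/6.894 = 0.5546 J/s.
Profitability of grass seeds: 8.26/31.2 = 0.2647 J/s.
Since 0.2647 < R, time spent handling grass seeds is better spent searching.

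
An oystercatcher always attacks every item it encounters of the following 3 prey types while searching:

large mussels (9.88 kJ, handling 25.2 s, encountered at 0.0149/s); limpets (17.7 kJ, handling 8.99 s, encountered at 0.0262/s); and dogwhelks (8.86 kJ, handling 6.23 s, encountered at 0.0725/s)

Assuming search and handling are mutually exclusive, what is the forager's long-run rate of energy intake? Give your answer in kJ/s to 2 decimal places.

R = Σλ_iE_i / (1 + Σλ_ih_i)
Numerator: 0.0149×9.88 + 0.0262×17.7 + 0.0725×8.86 = 1.253
Denominator: 1 + 0.0149×25.2 + 0.0262×8.99 + 0.0725×6.23 = 2.063
R = 1.253/2.063 = 0.6076 kJ/s

0.61 kJ/s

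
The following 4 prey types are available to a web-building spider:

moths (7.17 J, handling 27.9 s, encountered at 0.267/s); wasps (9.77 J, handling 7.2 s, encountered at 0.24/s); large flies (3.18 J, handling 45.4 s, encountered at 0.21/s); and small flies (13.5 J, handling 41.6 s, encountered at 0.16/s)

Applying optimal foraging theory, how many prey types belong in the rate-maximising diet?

1

E/h in descending order: wasps 1.36, small flies 0.325, moths 0.257, large flies 0.07 J/s. The optimal diet is the largest prefix of this list for which every included type satisfies E_i/h_i > R on the types above it.
Rate on top 1: 0.8595. small flies: 0.325 < 0.8595 → exclude; stop.
Optimal diet: wasps — 1 of 4 types.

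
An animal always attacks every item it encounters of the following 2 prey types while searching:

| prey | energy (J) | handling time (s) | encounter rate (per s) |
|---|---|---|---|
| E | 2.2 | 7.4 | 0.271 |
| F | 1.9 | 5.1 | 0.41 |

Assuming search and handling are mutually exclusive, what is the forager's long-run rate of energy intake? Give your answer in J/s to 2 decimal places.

Energy encountered per unit search time: 0.271×2.2 + 0.41×1.9 = 1.375 J/s.
Handling time per unit search time: 0.271×7.4 + 0.41×5.1 = 4.096.
Rate = 1.375/(1 + 4.096) = 0.2698 J/s.

0.27 J/s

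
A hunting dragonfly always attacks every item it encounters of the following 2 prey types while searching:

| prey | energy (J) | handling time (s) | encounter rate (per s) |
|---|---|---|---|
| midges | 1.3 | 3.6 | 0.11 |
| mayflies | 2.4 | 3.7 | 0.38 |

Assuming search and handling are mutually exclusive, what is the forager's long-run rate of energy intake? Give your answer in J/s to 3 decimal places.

R = (0.11×1.3 + 0.38×2.4) / (1 + 0.11×3.6 + 0.38×3.7) = 1.055/2.802 = 0.3765 J/s.

0.377 J/s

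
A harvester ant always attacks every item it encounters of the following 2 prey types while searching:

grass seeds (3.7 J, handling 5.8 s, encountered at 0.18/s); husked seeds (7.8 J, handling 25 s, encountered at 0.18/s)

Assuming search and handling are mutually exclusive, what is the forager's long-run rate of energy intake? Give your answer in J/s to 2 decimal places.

Energy encountered per unit search time: 0.18×3.7 + 0.18×7.8 = 2.07 J/s.
Handling time per unit search time: 0.18×5.8 + 0.18×25 = 5.544.
Rate = 2.07/(1 + 5.544) = 0.3163 J/s.

0.32 J/s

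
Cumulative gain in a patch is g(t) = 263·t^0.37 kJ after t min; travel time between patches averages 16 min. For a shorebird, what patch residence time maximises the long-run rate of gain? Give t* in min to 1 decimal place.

Optimal t* satisfies g'(t*) = g(t*)/(T + t*).
g'(t) = 0.37·263·t^-0.63. Setting 0.37·263·t^-0.63 = 263·t^0.37/(16+t) gives 0.37(16+t) = t, so 0.63·t = 0.37×16.
t* = 0.37×16/0.63 = 9.397 min.

9.4 min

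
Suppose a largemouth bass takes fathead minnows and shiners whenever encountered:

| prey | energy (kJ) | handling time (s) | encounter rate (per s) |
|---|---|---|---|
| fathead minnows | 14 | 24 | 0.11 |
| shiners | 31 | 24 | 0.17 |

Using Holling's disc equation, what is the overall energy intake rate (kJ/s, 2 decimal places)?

0.88 kJ/s

R = (0.11×14 + 0.17×31) / (1 + 0.11×24 + 0.17×24) = 6.81/7.72 = 0.8821 kJ/s.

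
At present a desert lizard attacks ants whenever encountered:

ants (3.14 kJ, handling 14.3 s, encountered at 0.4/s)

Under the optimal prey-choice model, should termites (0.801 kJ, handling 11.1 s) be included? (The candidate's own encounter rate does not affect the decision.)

No

Current rate: (0.4×3.14)/(1 + 0.4×14.3) = 0.1869 kJ/s.
Profitability of termites: 0.801/11.1 = 0.07216 kJ/s.
0.07216 < 0.1869, so adding termites would lower the average — exclude it.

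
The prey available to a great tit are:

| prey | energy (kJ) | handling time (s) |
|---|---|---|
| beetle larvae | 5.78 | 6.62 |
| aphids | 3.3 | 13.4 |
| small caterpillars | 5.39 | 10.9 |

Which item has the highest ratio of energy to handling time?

Profitability E/h (kJ/s): beetle larvae = 5.78/6.62 = 0.873, aphids = 3.3/13.4 = 0.246, small caterpillars = 5.39/10.9 = 0.494.
Ranked: beetle larvae > small caterpillars > aphids.

beetle larvae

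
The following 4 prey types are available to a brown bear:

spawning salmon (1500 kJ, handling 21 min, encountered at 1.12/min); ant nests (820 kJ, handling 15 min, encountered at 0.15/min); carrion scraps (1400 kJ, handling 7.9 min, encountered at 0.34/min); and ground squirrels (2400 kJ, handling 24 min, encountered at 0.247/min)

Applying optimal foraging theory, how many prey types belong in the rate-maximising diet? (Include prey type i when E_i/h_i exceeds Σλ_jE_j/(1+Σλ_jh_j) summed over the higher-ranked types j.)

1

Profitabilities (E/h, kJ/min): carrion scraps 177, ground squirrels 100, spawning salmon 71.4, ant nests 54.7. Add prey in this order while the next type's profitability exceeds the intake rate on those already taken.
Rate on top 1: 129.1. ground squirrels: 100 < 129.1 → exclude; stop.
Optimal diet: carrion scraps — 1 of 4 types.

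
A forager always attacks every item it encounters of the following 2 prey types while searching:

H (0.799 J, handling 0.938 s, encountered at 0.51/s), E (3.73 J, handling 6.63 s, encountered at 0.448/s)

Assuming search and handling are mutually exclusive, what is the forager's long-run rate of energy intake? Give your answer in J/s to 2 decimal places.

R = (0.51×0.799 + 0.448×3.73) / (1 + 0.51×0.938 + 0.448×6.63) = 2.079/4.449 = 0.4672 J/s.

0.47 J/s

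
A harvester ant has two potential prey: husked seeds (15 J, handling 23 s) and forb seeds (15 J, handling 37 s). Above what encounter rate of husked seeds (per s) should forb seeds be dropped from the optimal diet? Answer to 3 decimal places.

0.071 per s

Drop forb seeds once their profitability E₂/h₂ falls below the rate achievable on husked seeds alone: E₂/h₂ = λE₁/(1 + λh₁).
Solve for λ: λE₁h₂ = E₂(1 + λh₁) → λ(E₁h₂ − E₂h₁) = E₂ → λ = E₂/(E₁h₂ − E₂h₁).
λ = 15/(15×37 − 15×23) = 15/210 = 0.07143 per s.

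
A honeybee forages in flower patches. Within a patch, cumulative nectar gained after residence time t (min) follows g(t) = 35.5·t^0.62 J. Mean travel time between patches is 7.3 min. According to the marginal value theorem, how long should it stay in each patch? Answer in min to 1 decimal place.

11.9 min

By the marginal value theorem, leave when the instantaneous gain rate g'(t) equals the habitat-wide average g(t)/(T + t).
g'(t) = 0.62·35.5·t^-0.38. Setting 0.62·35.5·t^-0.38 = 35.5·t^0.62/(7.3+t) gives 0.62(7.3+t) = t, so 0.38·t = 0.62×7.3.
t* = 0.62×7.3/0.38 = 11.91 min.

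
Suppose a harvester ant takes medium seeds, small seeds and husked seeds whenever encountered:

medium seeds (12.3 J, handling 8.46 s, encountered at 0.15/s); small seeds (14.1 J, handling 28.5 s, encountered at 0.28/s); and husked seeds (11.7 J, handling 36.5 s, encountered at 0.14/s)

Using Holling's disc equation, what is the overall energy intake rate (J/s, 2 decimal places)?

0.48 J/s

R = Σλ_iE_i / (1 + Σλ_ih_i)
Numerator: 0.15×12.3 + 0.28×14.1 + 0.14×11.7 = 7.431
Denominator: 1 + 0.15×8.46 + 0.28×28.5 + 0.14×36.5 = 15.36
R = 7.431/15.36 = 0.4838 J/s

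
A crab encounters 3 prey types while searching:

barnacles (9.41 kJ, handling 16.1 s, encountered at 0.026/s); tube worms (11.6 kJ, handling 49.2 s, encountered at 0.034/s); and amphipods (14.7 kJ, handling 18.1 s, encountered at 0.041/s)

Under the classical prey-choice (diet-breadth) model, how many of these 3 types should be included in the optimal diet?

2

E/h in descending order: amphipods 0.812, barnacles 0.584, tube worms 0.236 kJ/s. The optimal diet is the largest prefix of this list for which every included type satisfies E_i/h_i > R on the types above it.
Rate on top 1: 0.346. barnacles: 0.584 > 0.346 → include.
Rate on top 2: 0.3922. tube worms: 0.236 < 0.3922 → exclude; stop.
Optimal diet: amphipods, barnacles — 2 of 3 types.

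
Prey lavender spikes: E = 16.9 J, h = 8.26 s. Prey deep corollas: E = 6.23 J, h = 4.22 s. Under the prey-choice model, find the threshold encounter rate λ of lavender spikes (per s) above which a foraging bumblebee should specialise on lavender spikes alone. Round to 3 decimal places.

Drop deep corollas once their profitability E₂/h₂ falls below the rate achievable on lavender spikes alone: E₂/h₂ = λE₁/(1 + λh₁).
Solve for λ: λE₁h₂ = E₂(1 + λh₁) → λ(E₁h₂ − E₂h₁) = E₂ → λ = E₂/(E₁h₂ − E₂h₁).
λ = 6.23/(16.9×4.22 − 6.23×8.26) = 6.23/19.86 = 0.3137 per s.

0.314 per s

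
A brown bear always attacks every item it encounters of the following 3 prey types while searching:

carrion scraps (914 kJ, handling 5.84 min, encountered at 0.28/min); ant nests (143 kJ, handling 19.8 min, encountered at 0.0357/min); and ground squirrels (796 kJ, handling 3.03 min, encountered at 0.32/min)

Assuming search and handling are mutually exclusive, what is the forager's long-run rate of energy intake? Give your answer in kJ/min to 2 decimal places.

R = (0.28×914 + 0.0357×143 + 0.32×796) / (1 + 0.28×5.84 + 0.0357×19.8 + 0.32×3.03) = 515.7/4.312 = 119.6 kJ/min.

119.62 kJ/min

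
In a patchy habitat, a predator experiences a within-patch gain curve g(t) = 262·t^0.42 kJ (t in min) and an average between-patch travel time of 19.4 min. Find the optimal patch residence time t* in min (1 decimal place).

By the marginal value theorem, leave when the instantaneous gain rate g'(t) equals the habitat-wide average g(t)/(T + t).
g'(t) = 0.42·262·t^-0.58. Setting 0.42·262·t^-0.58 = 262·t^0.42/(19.4+t) gives 0.42(19.4+t) = t, so 0.58·t = 0.42×19.4.
t* = 0.42×19.4/0.58 = 14.05 min.

14.0 min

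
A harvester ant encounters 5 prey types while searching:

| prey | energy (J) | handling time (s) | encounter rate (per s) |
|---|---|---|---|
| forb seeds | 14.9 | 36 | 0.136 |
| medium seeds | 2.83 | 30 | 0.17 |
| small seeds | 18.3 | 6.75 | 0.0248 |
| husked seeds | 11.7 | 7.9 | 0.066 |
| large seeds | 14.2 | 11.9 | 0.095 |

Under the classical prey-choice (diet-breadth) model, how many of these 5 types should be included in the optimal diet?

E/h in descending order: small seeds 2.71, husked seeds 1.48, large seeds 1.19, forb seeds 0.414, medium seeds 0.0943 J/s. The optimal diet is the largest prefix of this list for which every included type satisfies E_i/h_i > R on the types above it.
Rate on top 1: 0.3888. husked seeds: 1.48 > 0.3888 → include.
Rate on top 2: 0.726. large seeds: 1.19 > 0.726 → include.
Rate on top 3: 0.9134. forb seeds: 0.414 < 0.9134 → exclude; stop.
Optimal diet: small seeds, husked seeds, large seeds — 3 of 5 types.

3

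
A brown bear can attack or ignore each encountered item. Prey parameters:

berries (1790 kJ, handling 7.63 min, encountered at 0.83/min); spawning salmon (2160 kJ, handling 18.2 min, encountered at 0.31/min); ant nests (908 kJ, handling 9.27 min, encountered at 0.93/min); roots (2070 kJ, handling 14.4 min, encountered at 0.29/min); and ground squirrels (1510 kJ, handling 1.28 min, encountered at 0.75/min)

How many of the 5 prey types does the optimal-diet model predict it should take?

Profitabilities (E/h, kJ/min): ground squirrels 1.18e+03, berries 235, roots 144, spawning salmon 119, ant nests 98. Add prey in this order while the next type's profitability exceeds the intake rate on those already taken.
Rate on top 1: 577.8. berries: 235 < 577.8 → exclude; stop.
Optimal diet: ground squirrels — 1 of 5 types.

1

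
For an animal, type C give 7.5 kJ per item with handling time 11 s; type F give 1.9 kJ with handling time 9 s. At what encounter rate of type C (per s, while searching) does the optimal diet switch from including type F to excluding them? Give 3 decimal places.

The zero-one rule: include type F iff E₂/h₂ > λE₁/(1+λh₁). Equality gives the switch point.
λE₁h₂ = E₂ + λE₂h₁ ⇒ λ = E₂/(E₁h₂ − E₂h₁) = 1.9/(67.5 − 20.9) = 0.04077 per s.

0.041 per s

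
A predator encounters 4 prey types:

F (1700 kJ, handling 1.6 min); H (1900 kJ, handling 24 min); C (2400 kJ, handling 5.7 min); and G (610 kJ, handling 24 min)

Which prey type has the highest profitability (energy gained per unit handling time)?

Profitability E/h (kJ/min): F = 1700/1.6 = 1.06e+03, H = 1900/24 = 79.2, C = 2400/5.7 = 421, G = 610/24 = 25.4.
Ranked: F > C > H > G.

F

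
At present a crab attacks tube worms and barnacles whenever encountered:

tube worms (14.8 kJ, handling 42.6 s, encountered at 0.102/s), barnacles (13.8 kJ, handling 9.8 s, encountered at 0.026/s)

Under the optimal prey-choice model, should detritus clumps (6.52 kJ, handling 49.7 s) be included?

No

Current rate: (0.102×14.8 + 0.026×13.8)/(1 + 0.102×42.6 + 0.026×9.8) = 0.3336 kJ/s.
detritus clumps: E/h = 6.52/49.7 = 0.1312 kJ/s.
Since 0.1312 < R, time spent handling detritus clumps is better spent searching.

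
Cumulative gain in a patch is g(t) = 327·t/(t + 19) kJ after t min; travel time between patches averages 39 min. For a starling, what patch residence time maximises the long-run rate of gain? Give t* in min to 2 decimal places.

27.22 min

By the marginal value theorem, leave when the instantaneous gain rate g'(t) equals the habitat-wide average g(t)/(T + t).
g'(t) = 327·19/(t + 19)². Setting 327·19/(t+19)² = 327t/[(t+19)(39+t)] gives 19(39+t) = t(t+19), so t² = 19×39 = 741.
t* = √741 = 27.22 min.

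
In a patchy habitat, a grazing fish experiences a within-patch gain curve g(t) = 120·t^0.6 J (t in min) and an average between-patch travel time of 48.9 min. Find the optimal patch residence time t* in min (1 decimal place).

73.3 min

Optimal t* satisfies g'(t*) = g(t*)/(T + t*).
g'(t) = 0.6·120·t^-0.4. Setting 0.6·120·t^-0.4 = 120·t^0.6/(48.9+t) gives 0.6(48.9+t) = t, so 0.40·t = 0.6×48.9.
t* = 0.6×48.9/0.40 = 73.35 min.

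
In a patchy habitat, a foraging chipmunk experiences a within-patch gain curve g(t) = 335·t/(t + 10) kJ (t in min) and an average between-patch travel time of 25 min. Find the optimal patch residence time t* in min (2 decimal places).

15.81 min

Maximise g(t)/(T+t): set derivative to zero → g'(t)(T+t) = g(t).
g'(t) = 335·10/(t + 10)². Setting 335·10/(t+10)² = 335t/[(t+10)(25+t)] gives 10(25+t) = t(t+10), so t² = 10×25 = 250.
t* = √250 = 15.81 min.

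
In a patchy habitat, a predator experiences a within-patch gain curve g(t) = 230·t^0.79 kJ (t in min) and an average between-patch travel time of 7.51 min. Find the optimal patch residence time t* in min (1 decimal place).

By the marginal value theorem, leave when the instantaneous gain rate g'(t) equals the habitat-wide average g(t)/(T + t).
g'(t) = 0.79·230·t^-0.21. Setting 0.79·230·t^-0.21 = 230·t^0.79/(7.51+t) gives 0.79(7.51+t) = t, so 0.21·t = 0.79×7.51.
t* = 0.79×7.51/0.21 = 28.25 min.

28.3 min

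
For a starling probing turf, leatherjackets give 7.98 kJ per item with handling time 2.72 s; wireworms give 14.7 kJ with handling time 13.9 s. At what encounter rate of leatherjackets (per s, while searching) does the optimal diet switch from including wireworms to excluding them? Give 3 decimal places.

0.207 per s

The zero-one rule: include wireworms iff E₂/h₂ > λE₁/(1+λh₁). Equality gives the switch point.
λE₁h₂ = E₂ + λE₂h₁ ⇒ λ = E₂/(E₁h₂ − E₂h₁) = 14.7/(110.9 − 39.98) = 0.2072 per s.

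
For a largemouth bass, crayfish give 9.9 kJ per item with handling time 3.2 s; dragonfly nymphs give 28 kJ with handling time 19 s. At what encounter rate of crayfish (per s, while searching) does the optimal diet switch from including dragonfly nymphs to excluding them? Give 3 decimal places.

0.284 per s

At the threshold, the rate on crayfish alone equals the profitability of dragonfly nymphs: λ·9.9/(1 + λ·3.2) = 28/19 = 1.474.
Rearranging, λ(9.9 − 1.474×3.2) = 1.474, so λ = 1.474/5.184 = 0.2843 per s.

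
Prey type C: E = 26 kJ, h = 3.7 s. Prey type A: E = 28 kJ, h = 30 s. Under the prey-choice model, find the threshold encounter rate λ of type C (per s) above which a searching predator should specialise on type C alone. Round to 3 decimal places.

0.041 per s

At the threshold, the rate on type C alone equals the profitability of type A: λ·26/(1 + λ·3.7) = 28/30 = 0.9333.
Rearranging, λ(26 − 0.9333×3.7) = 0.9333, so λ = 0.9333/22.55 = 0.0414 per s.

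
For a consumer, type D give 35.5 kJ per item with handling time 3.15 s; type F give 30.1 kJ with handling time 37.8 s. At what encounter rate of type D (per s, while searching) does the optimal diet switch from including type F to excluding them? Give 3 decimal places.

The zero-one rule: include type F iff E₂/h₂ > λE₁/(1+λh₁). Equality gives the switch point.
λE₁h₂ = E₂ + λE₂h₁ ⇒ λ = E₂/(E₁h₂ − E₂h₁) = 30.1/(1342 − 94.81) = 0.02414 per s.

0.024 per s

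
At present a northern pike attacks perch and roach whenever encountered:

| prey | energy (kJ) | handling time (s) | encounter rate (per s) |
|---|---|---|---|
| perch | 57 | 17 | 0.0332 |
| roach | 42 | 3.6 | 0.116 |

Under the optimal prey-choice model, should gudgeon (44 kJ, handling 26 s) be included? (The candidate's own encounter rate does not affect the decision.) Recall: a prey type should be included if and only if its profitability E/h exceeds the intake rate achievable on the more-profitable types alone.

On perch and roach alone, R = ΣλE/(1+Σλh) = 6.764/1.982 = 3.413 kJ/s.
gudgeon: E/h = 44/26 = 1.692 kJ/s.
Since 1.692 < R, time spent handling gudgeon is better spent searching.

No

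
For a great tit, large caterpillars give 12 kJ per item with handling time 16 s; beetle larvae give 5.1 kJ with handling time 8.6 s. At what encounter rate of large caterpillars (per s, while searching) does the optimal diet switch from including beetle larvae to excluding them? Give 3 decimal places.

Drop beetle larvae once their profitability E₂/h₂ falls below the rate achievable on large caterpillars alone: E₂/h₂ = λE₁/(1 + λh₁).
Solve for λ: λE₁h₂ = E₂(1 + λh₁) → λ(E₁h₂ − E₂h₁) = E₂ → λ = E₂/(E₁h₂ − E₂h₁).
λ = 5.1/(12×8.6 − 5.1×16) = 5.1/21.6 = 0.2361 per s.

0.236 per s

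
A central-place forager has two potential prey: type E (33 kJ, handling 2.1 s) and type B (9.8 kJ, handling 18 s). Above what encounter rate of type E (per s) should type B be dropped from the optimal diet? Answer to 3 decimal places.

The zero-one rule: include type B iff E₂/h₂ > λE₁/(1+λh₁). Equality gives the switch point.
λE₁h₂ = E₂ + λE₂h₁ ⇒ λ = E₂/(E₁h₂ − E₂h₁) = 9.8/(594 − 20.58) = 0.01709 per s.

0.017 per s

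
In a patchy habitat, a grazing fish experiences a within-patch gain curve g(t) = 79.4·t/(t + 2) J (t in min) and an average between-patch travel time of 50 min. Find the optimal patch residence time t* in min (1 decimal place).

Optimal t* satisfies g'(t*) = g(t*)/(T + t*).
g'(t) = 79.4·2/(t + 2)². Setting 79.4·2/(t+2)² = 79.4t/[(t+2)(50+t)] gives 2(50+t) = t(t+2), so t² = 2×50 = 100.
t* = √100 = 10 min.

10.0 min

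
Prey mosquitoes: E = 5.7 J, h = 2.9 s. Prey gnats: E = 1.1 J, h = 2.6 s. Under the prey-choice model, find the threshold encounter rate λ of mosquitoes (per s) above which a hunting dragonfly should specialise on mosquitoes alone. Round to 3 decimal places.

The zero-one rule: include gnats iff E₂/h₂ > λE₁/(1+λh₁). Equality gives the switch point.
λE₁h₂ = E₂ + λE₂h₁ ⇒ λ = E₂/(E₁h₂ − E₂h₁) = 1.1/(14.82 − 3.19) = 0.09458 per s.

0.095 per s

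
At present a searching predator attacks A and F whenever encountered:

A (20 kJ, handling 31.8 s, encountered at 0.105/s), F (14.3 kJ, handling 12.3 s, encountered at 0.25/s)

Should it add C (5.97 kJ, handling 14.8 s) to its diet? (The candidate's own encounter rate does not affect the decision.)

On A and F alone, R = ΣλE/(1+Σλh) = 5.675/7.414 = 0.7654 kJ/s.
C: E/h = 5.97/14.8 = 0.4034 kJ/s.
0.4034 < 0.7654, so adding C would lower the average — exclude it.

No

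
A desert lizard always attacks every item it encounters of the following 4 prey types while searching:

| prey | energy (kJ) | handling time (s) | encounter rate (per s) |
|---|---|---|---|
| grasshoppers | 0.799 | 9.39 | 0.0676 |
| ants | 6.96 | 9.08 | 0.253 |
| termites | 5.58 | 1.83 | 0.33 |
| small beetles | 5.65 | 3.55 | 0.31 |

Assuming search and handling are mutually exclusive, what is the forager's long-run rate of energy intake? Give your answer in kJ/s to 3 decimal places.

0.959 kJ/s

R = Σλ_iE_i / (1 + Σλ_ih_i)
Numerator: 0.0676×0.799 + 0.253×6.96 + 0.33×5.58 + 0.31×5.65 = 5.408
Denominator: 1 + 0.0676×9.39 + 0.253×9.08 + 0.33×1.83 + 0.31×3.55 = 5.636
R = 5.408/5.636 = 0.9594 kJ/s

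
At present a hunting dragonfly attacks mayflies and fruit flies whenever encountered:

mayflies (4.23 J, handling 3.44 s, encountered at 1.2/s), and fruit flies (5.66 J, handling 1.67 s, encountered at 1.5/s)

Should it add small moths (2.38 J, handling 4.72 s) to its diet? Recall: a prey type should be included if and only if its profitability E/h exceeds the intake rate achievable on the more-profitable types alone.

On mayflies and fruit flies alone, R = ΣλE/(1+Σλh) = 13.57/7.633 = 1.777 J/s.
Profitability of small moths: 2.38/4.72 = 0.5042 J/s.
0.5042 < 1.777, so adding small moths would lower the average — exclude it.

No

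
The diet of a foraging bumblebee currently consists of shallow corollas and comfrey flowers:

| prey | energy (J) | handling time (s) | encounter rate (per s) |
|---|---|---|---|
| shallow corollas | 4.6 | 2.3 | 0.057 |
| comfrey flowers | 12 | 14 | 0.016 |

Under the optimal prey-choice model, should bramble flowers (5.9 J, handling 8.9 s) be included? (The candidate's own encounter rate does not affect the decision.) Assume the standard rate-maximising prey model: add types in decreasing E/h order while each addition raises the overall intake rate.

Yes

On shallow corollas and comfrey flowers alone, R = ΣλE/(1+Σλh) = 0.4542/1.355 = 0.3352 J/s.
bramble flowers: E/h = 5.9/8.9 = 0.6629 J/s.
0.6629 > 0.3352, so adding bramble flowers raises the average — include it.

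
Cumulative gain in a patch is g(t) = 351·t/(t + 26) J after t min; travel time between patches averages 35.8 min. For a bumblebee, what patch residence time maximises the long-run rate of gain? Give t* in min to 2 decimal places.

Optimal t* satisfies g'(t*) = g(t*)/(T + t*).
g'(t) = 351·26/(t + 26)². Setting 351·26/(t+26)² = 351t/[(t+26)(35.8+t)] gives 26(35.8+t) = t(t+26), so t² = 26×35.8 = 930.8.
t* = √930.8 = 30.51 min.

30.51 min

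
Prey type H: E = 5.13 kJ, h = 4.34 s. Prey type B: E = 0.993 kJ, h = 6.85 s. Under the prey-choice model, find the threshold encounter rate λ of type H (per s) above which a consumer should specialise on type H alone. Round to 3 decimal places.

At the threshold, the rate on type H alone equals the profitability of type B: λ·5.13/(1 + λ·4.34) = 0.993/6.85 = 0.145.
Rearranging, λ(5.13 − 0.145×4.34) = 0.145, so λ = 0.145/4.501 = 0.03221 per s.

0.032 per s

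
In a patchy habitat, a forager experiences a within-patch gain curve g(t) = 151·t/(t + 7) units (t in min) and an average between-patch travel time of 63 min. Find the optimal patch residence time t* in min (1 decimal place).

21.0 min

Optimal t* satisfies g'(t*) = g(t*)/(T + t*).
g'(t) = 151·7/(t + 7)². Setting 151·7/(t+7)² = 151t/[(t+7)(63+t)] gives 7(63+t) = t(t+7), so t² = 7×63 = 441.
t* = √441 = 21 min.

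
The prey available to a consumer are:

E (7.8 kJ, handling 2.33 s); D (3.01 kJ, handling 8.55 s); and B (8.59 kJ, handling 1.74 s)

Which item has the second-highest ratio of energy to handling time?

Profitability E/h (kJ/s): E = 7.8/2.33 = 3.35, D = 3.01/8.55 = 0.352, B = 8.59/1.74 = 4.94.
Ranked: B > E > D.

E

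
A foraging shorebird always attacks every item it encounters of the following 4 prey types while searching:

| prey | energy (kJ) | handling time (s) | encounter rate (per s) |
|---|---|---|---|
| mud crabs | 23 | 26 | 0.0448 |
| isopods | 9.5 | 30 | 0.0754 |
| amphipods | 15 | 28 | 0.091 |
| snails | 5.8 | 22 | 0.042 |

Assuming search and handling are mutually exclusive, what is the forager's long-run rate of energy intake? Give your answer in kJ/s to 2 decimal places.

Energy encountered per unit search time: 0.0448×23 + 0.0754×9.5 + 0.091×15 + 0.042×5.8 = 3.355 kJ/s.
Handling time per unit search time: 0.0448×26 + 0.0754×30 + 0.091×28 + 0.042×22 = 6.899.
Rate = 3.355/(1 + 6.899) = 0.4248 kJ/s.

0.42 kJ/s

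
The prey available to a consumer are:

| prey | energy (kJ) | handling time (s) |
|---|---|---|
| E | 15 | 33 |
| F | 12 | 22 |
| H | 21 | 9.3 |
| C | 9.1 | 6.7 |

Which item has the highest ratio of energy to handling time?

Profitability E/h (kJ/s): E = 15/33 = 0.455, F = 12/22 = 0.545, H = 21/9.3 = 2.26, C = 9.1/6.7 = 1.36.
Ranked: H > C > F > E.

H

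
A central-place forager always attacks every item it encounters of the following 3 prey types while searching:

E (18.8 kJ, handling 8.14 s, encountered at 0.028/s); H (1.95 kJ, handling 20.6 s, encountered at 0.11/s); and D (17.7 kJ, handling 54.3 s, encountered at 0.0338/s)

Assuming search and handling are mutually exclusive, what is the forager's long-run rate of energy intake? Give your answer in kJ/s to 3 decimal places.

0.251 kJ/s

R = Σλ_iE_i / (1 + Σλ_ih_i)
Numerator: 0.028×18.8 + 0.11×1.95 + 0.0338×17.7 = 1.339
Denominator: 1 + 0.028×8.14 + 0.11×20.6 + 0.0338×54.3 = 5.329
R = 1.339/5.329 = 0.2513 kJ/s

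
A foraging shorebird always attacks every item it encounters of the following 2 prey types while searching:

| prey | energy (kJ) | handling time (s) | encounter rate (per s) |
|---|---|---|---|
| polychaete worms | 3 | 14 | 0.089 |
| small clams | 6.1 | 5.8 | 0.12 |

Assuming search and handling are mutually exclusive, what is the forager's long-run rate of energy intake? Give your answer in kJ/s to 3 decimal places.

R = (0.089×3 + 0.12×6.1) / (1 + 0.089×14 + 0.12×5.8) = 0.999/2.942 = 0.3396 kJ/s.

0.340 kJ/s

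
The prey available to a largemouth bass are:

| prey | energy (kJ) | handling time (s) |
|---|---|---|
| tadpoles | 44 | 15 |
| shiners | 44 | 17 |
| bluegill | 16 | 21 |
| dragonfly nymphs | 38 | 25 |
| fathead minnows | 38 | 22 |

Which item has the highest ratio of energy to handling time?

tadpoles

In descending order of E/h:
tadpoles: 44/15 = 2.93 kJ/s
shiners: 44/17 = 2.59 kJ/s
fathead minnows: 38/22 = 1.73 kJ/s
dragonfly nymphs: 38/25 = 1.52 kJ/s
bluegill: 16/21 = 0.762 kJ/s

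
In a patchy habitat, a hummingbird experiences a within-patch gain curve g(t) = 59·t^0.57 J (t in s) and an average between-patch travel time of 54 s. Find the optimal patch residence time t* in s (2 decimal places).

Maximise g(t)/(T+t): set derivative to zero → g'(t)(T+t) = g(t).
g'(t) = 0.57·59·t^-0.43. Setting 0.57·59·t^-0.43 = 59·t^0.57/(54+t) gives 0.57(54+t) = t, so 0.43·t = 0.57×54.
t* = 0.57×54/0.43 = 71.58 s.

71.58 s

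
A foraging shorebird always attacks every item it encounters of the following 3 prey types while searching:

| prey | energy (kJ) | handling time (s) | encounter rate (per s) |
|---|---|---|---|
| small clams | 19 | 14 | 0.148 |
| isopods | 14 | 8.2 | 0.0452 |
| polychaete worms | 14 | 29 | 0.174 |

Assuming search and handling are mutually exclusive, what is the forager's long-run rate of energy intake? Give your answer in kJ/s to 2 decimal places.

Energy encountered per unit search time: 0.148×19 + 0.0452×14 + 0.174×14 = 5.881 kJ/s.
Handling time per unit search time: 0.148×14 + 0.0452×8.2 + 0.174×29 = 7.489.
Rate = 5.881/(1 + 7.489) = 0.6928 kJ/s.

0.69 kJ/s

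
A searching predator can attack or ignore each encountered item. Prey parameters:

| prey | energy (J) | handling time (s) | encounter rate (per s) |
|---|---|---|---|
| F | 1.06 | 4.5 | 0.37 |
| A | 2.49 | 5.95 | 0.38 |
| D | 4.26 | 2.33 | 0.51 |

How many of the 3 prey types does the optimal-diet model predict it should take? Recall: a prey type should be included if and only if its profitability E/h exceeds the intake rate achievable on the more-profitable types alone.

Profitabilities (E/h, J/s): D 1.83, A 0.418, F 0.236. Add prey in this order while the next type's profitability exceeds the intake rate on those already taken.
Rate on top 1: 0.9928. A: 0.418 < 0.9928 → exclude; stop.
Optimal diet: D — 1 of 3 types.

1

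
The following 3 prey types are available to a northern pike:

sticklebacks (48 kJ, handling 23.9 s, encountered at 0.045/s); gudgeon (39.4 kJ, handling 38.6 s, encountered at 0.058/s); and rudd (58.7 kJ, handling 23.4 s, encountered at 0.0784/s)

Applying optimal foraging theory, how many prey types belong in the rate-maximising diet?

E/h in descending order: rudd 2.51, sticklebacks 2.01, gudgeon 1.02 kJ/s. The optimal diet is the largest prefix of this list for which every included type satisfies E_i/h_i > R on the types above it.
Rate on top 1: 1.624. sticklebacks: 2.01 > 1.624 → include.
Rate on top 2: 1.729. gudgeon: 1.02 < 1.729 → exclude; stop.
Optimal diet: rudd, sticklebacks — 2 of 3 types.

2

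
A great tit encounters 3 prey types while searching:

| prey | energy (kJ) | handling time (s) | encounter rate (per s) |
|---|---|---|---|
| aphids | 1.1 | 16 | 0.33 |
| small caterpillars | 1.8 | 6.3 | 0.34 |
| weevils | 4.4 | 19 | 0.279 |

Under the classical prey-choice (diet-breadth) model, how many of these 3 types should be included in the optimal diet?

2

Profitabilities (E/h, kJ/s): small caterpillars 0.286, weevils 0.232, aphids 0.0688. Add prey in this order while the next type's profitability exceeds the intake rate on those already taken.
Rate on top 1: 0.1948. weevils: 0.232 > 0.1948 → include.
Rate on top 2: 0.2179. aphids: 0.0688 < 0.2179 → exclude; stop.
Optimal diet: small caterpillars, weevils — 2 of 3 types.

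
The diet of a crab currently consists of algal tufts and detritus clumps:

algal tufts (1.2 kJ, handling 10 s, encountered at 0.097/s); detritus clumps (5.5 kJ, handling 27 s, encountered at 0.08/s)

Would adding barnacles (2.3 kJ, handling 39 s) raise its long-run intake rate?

No

On algal tufts and detritus clumps alone, R = ΣλE/(1+Σλh) = 0.5564/4.13 = 0.1347 kJ/s.
barnacles: E/h = 2.3/39 = 0.05897 kJ/s.
0.05897 < 0.1347, so adding barnacles would lower the average — exclude it.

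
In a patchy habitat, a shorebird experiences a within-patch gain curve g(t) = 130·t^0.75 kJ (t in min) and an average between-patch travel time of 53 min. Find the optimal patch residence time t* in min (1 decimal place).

By the marginal value theorem, leave when the instantaneous gain rate g'(t) equals the habitat-wide average g(t)/(T + t).
g'(t) = 0.75·130·t^-0.25. Setting 0.75·130·t^-0.25 = 130·t^0.75/(53+t) gives 0.75(53+t) = t, so 0.25·t = 0.75×53.
t* = 0.75×53/0.25 = 159 min.

159.0 min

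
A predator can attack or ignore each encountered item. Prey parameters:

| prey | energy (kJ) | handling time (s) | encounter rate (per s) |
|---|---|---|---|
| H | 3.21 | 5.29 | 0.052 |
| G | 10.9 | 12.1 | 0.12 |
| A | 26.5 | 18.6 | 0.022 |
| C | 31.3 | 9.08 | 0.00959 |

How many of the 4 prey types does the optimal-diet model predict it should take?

E/h in descending order: C 3.45, A 1.42, G 0.901, H 0.607 kJ/s. The optimal diet is the largest prefix of this list for which every included type satisfies E_i/h_i > R on the types above it.
Rate on top 1: 0.2761. A: 1.42 > 0.2761 → include.
Rate on top 2: 0.5902. G: 0.901 > 0.5902 → include.
Rate on top 3: 0.7432. H: 0.607 < 0.7432 → exclude; stop.
Optimal diet: C, A, G — 3 of 4 types.

3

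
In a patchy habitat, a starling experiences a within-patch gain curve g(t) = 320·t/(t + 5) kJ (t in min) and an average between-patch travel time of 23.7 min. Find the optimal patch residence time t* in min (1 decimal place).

10.9 min

Maximise g(t)/(T+t): set derivative to zero → g'(t)(T+t) = g(t).
g'(t) = 320·5/(t + 5)². Setting 320·5/(t+5)² = 320t/[(t+5)(23.7+t)] gives 5(23.7+t) = t(t+5), so t² = 5×23.7 = 118.5.
t* = √118.5 = 10.89 min.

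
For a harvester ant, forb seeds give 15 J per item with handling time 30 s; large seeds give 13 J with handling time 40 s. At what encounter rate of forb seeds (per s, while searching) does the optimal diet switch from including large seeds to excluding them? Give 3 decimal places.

0.062 per s

The zero-one rule: include large seeds iff E₂/h₂ > λE₁/(1+λh₁). Equality gives the switch point.
λE₁h₂ = E₂ + λE₂h₁ ⇒ λ = E₂/(E₁h₂ − E₂h₁) = 13/(600 − 390) = 0.0619 per s.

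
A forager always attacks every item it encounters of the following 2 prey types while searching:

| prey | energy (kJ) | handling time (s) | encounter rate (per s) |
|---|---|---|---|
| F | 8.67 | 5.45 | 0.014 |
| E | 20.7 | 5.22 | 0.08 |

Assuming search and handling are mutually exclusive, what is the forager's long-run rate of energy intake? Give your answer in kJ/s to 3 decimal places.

1.190 kJ/s

R = Σλ_iE_i / (1 + Σλ_ih_i)
Numerator: 0.014×8.67 + 0.08×20.7 = 1.777
Denominator: 1 + 0.014×5.45 + 0.08×5.22 = 1.494
R = 1.777/1.494 = 1.19 kJ/s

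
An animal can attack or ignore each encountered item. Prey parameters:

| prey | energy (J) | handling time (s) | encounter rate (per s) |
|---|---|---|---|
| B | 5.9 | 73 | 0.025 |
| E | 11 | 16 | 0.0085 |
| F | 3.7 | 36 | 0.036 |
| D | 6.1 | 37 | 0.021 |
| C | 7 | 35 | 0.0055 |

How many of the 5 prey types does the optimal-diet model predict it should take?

3

Rank by E/h (J/s): E 0.688, C 0.2, D 0.165, F 0.103, B 0.0808. Include each in turn until the next type's E/h falls below the running intake rate.
Rate on top 1: 0.08231. C: 0.2 > 0.08231 → include.
Rate on top 2: 0.09936. D: 0.165 > 0.09936 → include.
Rate on top 3: 0.1235. F: 0.103 < 0.1235 → exclude; stop.
Optimal diet: E, C, D — 3 of 5 types.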